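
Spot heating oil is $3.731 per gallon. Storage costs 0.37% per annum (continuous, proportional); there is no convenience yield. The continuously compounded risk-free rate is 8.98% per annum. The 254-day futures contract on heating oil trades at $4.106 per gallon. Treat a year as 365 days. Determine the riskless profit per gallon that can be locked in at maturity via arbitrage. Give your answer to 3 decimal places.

$0.124 per gallon

Fair futures: F* = S·e^(carry·T), with carry = (r + u) = 0.0898 + 0.0037 = 0.0935
F* = 3.731 · e^(0.0935 × 254/365) = 3.731 · e^0.065066 = 3.731 × 1.067229 = $3.9818
Market $4.106 > fair $3.9818: forward overpriced → cash-and-carry (buy spot, short the forward).
At maturity, profit = |F_mkt − F*| = |4.106 − 3.9818| = $0.124 per gallon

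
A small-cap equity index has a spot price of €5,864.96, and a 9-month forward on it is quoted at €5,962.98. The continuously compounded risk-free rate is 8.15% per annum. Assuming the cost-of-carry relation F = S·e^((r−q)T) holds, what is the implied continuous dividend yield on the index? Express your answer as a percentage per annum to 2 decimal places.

5.94%

From F = S·e^((r−q)T): (r − q) = ln(F/S)/T
ln(5962.98/5864.96) = ln(1.016713) = 0.016575
(r − q) = 0.016575 / (9/12) = 0.022100
q = r − ln(F/S)/T = 0.0815 − 0.022100 = 0.059400
q = 5.94%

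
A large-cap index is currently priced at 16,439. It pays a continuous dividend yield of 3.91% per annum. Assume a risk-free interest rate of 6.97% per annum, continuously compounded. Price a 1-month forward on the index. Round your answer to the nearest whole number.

16,481

F = S·e^((r − q)T) = 16439 · e^((0.0697 − 0.0391) × 1/12)
= 16439 · e^0.002550 = 16439 × 1.002553
F = 16,481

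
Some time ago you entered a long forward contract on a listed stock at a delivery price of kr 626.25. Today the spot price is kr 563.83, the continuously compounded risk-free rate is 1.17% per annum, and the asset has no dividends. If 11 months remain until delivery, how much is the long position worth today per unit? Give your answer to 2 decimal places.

-kr 55.74

Current fair forward for the remaining 11 months: F = S·e^(r·T), r = 0.0117
F = 563.83 · e^(0.0117 × 11/12) = 563.83 × 1.010783 = 569.9098
Value of long forward = (F − K)·e^(−rT) = (569.9098 − 626.25) · e^(−0.0117·11/12)
= -56.3402 × 0.989332 = -55.74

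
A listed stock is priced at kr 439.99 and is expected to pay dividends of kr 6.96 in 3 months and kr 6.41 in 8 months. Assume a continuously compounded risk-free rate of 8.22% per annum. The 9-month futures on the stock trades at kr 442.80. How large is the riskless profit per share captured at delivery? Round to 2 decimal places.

kr 11.46 per share

PV(dividends) I = 6.96·e^(−0.0822·3/12) + 6.41·e^(−0.0822·8/12) = 12.8866
Fair futures F* = (S − I)·e^(rT) = (439.99 − 12.8866)·e^0.061650 = 427.1034 × 1.063590 = 454.2629
Market kr 442.80 < fair 454.2629: forward underpriced → reverse cash-and-carry (short the stock, invest proceeds at r, pay the dividends, go long the forward).
Profit at T = |F_mkt − F*| = |442.80 − 454.2629| = kr 11.46 per share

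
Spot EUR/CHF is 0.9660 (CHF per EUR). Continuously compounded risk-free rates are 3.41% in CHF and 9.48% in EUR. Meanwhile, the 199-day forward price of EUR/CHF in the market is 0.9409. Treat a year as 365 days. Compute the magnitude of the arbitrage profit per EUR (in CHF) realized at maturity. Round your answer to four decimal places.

Fair forward: F* = S·e^(carry·T), with carry = (r_CHF − r_EUR) = 0.0341 − 0.0948 = -0.0607
F* = 0.9660 · e^(-0.0607 × 199/365) = 0.9660 · e^-0.033094 = 0.9660 × 0.967448 = 0.9346
Market 0.9409 > fair 0.9346: forward overpriced → cash-and-carry (buy spot, short the forward).
At maturity, profit = |F_mkt − F*| = |0.9409 − 0.9346| = 0.0063 per EUR (in CHF)

0.0063 per EUR (in CHF)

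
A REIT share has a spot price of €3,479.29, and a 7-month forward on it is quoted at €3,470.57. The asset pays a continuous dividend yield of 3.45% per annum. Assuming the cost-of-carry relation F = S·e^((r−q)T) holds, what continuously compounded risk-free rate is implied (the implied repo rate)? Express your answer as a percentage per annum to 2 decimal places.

From F = S·e^((r−q)T): (r − q) = ln(F/S)/T
ln(3470.57/3479.29) = ln(0.997494) = -0.002509
(r − q) = -0.002509 / (7/12) = -0.004301
r = ln(F/S)/T + q = -0.004301 + 0.0345 = 0.030199
r = 3.02%

3.02%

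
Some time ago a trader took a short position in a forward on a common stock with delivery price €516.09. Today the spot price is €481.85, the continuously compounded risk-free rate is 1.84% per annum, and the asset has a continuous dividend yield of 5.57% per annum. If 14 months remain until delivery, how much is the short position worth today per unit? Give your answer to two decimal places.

Current fair forward for the remaining 14 months: F = S·e^((r − q)·T), (r − q) = 0.0184 − 0.0557 = -0.0373
F = 481.85 · e^(-0.0373 × 14/12) = 481.85 × 0.957417 = 461.3314
Value of long forward = (F − K)·e^(−rT) = (461.3314 − 516.09) · e^(−0.0184·14/12)
= -54.7586 × 0.978762 = -53.60
Short position value = −(long value) = €53.60

€53.60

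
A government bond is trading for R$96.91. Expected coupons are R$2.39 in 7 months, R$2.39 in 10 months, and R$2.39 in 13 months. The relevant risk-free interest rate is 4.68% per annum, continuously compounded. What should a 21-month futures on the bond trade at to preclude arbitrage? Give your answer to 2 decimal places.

R$97.70

PV(coupons) I = 2.39·e^(−0.0468·7/12) + 2.39·e^(−0.0468·10/12) + 2.39·e^(−0.0468·13/12)
I = 2.3256 + 2.2986 + 2.2718 = 6.8960
F = (S − I)·e^(rT) = (96.91 − 6.8960) · e^(0.0468·21/12)
= 90.0140 · e^0.081900 = 90.0140 × 1.085347 = R$97.70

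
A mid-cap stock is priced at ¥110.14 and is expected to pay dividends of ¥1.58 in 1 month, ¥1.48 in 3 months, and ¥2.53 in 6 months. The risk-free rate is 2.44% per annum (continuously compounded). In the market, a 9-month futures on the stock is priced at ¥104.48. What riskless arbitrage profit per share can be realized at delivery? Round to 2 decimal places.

PV(dividends) I = 1.58·e^(−0.0244·1/12) + 1.48·e^(−0.0244·3/12) + 2.53·e^(−0.0244·6/12) = 5.5471
Fair futures F* = (S − I)·e^(rT) = (110.14 − 5.5471)·e^0.018300 = 104.5929 × 1.018468 = 106.5245
Market ¥104.48 < fair 106.5245: forward underpriced → reverse cash-and-carry (short the stock, invest proceeds at r, pay the dividends, go long the forward).
Profit at T = |F_mkt − F*| = |104.48 − 106.5245| = ¥2.04 per share

¥2.04 per share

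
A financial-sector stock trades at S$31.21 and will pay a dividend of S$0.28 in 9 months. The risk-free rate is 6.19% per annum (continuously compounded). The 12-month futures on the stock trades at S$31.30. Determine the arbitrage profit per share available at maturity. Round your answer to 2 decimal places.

PV(dividends) I = 0.28·e^(−0.0619·9/12) = 0.2673
Fair futures F* = (S − I)·e^(rT) = (31.21 − 0.2673)·e^0.061900 = 30.9427 × 1.063856 = 32.9186
Market S$31.30 < fair 32.9186: forward underpriced → reverse cash-and-carry (short the stock, invest proceeds at r, pay the dividends, go long the forward).
Profit at T = |F_mkt − F*| = |31.30 − 32.9186| = S$1.62 per share

S$1.62 per share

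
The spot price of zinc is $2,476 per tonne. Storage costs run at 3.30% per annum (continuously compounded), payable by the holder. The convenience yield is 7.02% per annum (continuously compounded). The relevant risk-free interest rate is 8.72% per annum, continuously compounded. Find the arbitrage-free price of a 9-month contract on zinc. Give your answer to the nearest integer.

$2,571 per tonne

Net carry = r + u − y = 0.0872 + 0.0330 − 0.0702 = 0.0500
F = S·e^((r+u−y)T) = 2476 · e^(0.0500 × 9/12) = 2476 · e^0.037500
= 2476 × 1.038212 = $2,571 per tonne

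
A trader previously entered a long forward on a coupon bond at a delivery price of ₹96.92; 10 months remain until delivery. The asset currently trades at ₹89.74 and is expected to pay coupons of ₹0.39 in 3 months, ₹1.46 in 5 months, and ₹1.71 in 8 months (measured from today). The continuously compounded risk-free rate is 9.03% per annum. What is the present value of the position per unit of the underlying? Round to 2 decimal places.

PV(remaining coupons) I = 0.39·e^(−0.0903·3/12) + 1.46·e^(−0.0903·5/12) + 1.71·e^(−0.0903·8/12) = 3.3975
Current forward F = (S − I)·e^(rT) = (89.74 − 3.3975)·e^(0.0903·10/12) = 86.3425 × 1.078154 = 93.0905
Value (long) = (F − K)·e^(−rT) = (93.0905 − 96.92) × 0.927512 = -3.5519
Value = -₹3.55

-₹3.55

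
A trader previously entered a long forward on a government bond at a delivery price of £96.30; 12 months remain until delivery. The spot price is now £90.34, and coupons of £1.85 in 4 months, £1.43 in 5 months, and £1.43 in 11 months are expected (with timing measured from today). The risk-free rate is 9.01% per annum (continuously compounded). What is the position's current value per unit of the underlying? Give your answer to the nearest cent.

-£2.15

PV(remaining coupons) I = 1.85·e^(−0.0901·4/12) + 1.43·e^(−0.0901·5/12) + 1.43·e^(−0.0901·11/12) = 4.4892
Current forward F = (S − I)·e^(rT) = (90.34 − 4.4892)·e^(0.0901·12/12) = 85.8508 × 1.094284 = 93.9452
Value (long) = (F − K)·e^(−rT) = (93.9452 − 96.30) × 0.913840 = -2.1519
Value = -£2.15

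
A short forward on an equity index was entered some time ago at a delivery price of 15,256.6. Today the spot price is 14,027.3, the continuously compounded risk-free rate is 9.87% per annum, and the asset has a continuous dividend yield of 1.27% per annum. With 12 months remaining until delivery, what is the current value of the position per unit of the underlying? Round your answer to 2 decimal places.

Current fair forward for the remaining 12 months: F = S·e^((r − q)·T), (r − q) = 0.0987 − 0.0127 = 0.0860
F = 14027.3 · e^(0.0860 × 12/12) = 14027.3 × 1.08980633 = 15287.0403
Value of long forward = (F − K)·e^(−rT) = (15287.0403 − 15256.6) · e^(−0.0987·12/12)
= 30.4403 × 0.90601447 = 27.58
Short position value = −(long value) = -27.58

-27.58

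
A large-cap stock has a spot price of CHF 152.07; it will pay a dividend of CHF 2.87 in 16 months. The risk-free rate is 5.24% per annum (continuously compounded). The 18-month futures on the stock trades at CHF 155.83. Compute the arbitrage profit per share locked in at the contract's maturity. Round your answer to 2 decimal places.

CHF 5.78 per share

PV(dividends) I = 2.87·e^(−0.0524·16/12) = 2.6763
Fair futures F* = (S − I)·e^(rT) = (152.07 − 2.6763)·e^0.078600 = 149.3937 × 1.081772 = 161.6099
Market CHF 155.83 < fair 161.6099: forward underpriced → reverse cash-and-carry (short the stock, invest proceeds at r, pay the dividends, go long the forward).
Profit at T = |F_mkt − F*| = |155.83 − 161.6099| = CHF 5.78 per share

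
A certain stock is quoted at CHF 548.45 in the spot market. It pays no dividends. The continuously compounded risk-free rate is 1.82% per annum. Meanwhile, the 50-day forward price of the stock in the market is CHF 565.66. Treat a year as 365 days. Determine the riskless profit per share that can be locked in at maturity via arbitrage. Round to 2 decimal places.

CHF 15.84 per share

Fair forward: F* = S·e^(carry·T), with carry = r = 0.0182
F* = 548.45 · e^(0.0182 × 50/365) = 548.45 · e^0.002493 = 548.45 × 1.002496 = CHF 549.8189
Market CHF 565.66 > fair CHF 549.8189: forward overpriced → cash-and-carry (buy spot, short the forward).
At maturity, profit = |F_mkt − F*| = |565.66 − 549.8189| = CHF 15.84 per share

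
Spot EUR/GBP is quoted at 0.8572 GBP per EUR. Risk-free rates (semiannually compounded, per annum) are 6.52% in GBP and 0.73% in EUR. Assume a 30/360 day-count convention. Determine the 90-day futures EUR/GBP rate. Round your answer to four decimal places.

0.8695

By covered interest parity, F = S · (1+r_GBP/2)^(2T) / (1+r_EUR/2)^(2T)
= 0.8572 × 1.016169 / 1.001823 = 0.8572 × 1.014320
F = 0.8695 GBP per EUR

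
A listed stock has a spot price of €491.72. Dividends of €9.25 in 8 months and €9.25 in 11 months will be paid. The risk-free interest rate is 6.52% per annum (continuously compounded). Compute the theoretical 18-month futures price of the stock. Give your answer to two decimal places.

€522.87

PV(dividends) I = 9.25·e^(−0.0652·8/12) + 9.25·e^(−0.0652·11/12)
I = 8.8565 + 8.7134 = 17.5699
F = (S − I)·e^(rT) = (491.72 − 17.5699) · e^(0.0652·18/12)
= 474.1501 · e^0.097800 = 474.1501 × 1.102742 = €522.87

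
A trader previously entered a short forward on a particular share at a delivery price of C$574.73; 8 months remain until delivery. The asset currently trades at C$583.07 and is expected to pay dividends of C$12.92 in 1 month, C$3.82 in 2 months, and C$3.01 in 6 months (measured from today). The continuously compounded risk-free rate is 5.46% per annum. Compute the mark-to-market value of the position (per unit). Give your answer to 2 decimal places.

PV(remaining dividends) I = 12.92·e^(−0.0546·1/12) + 3.82·e^(−0.0546·2/12) + 3.01·e^(−0.0546·6/12) = 19.5757
Current forward F = (S − I)·e^(rT) = (583.07 − 19.5757)·e^(0.0546·8/12) = 563.4943 × 1.037071 = 584.3836
Value (long) = (F − K)·e^(−rT) = (584.3836 − 574.73) × 0.964255 = 9.3085
Short position value = −(long value) = -C$9.31

-C$9.31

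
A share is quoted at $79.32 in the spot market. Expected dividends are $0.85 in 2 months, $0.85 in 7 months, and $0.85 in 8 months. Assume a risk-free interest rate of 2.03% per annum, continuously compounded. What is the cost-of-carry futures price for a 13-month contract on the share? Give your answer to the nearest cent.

$78.50

PV(dividends) I = 0.85·e^(−0.0203·2/12) + 0.85·e^(−0.0203·7/12) + 0.85·e^(−0.0203·8/12)
I = 0.8471 + 0.8400 + 0.8386 = 2.5257
F = (S − I)·e^(rT) = (79.32 − 2.5257) · e^(0.0203·13/12)
= 76.7943 · e^0.021992 = 76.7943 × 1.022236 = $78.50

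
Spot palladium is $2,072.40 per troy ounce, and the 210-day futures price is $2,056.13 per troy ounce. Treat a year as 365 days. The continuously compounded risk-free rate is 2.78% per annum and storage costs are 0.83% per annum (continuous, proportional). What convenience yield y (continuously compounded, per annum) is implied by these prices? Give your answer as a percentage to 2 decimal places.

F = S·e^((r+u−y)T) ⇒ (r+u−y) = ln(F/S)/T
ln(2056.13/2072.40) = -0.007882; /T ⇒ -0.013700
y = r + u − ln(F/S)/T = 0.0278 + 0.0083 + 0.013700 = 0.049800
y = 4.98%

4.98%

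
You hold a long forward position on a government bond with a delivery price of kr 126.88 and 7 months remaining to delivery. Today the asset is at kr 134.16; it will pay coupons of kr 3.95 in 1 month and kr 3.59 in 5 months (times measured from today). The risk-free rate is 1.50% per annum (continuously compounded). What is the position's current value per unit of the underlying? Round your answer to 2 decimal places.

PV(remaining coupons) I = 3.95·e^(−0.0150·1/12) + 3.59·e^(−0.0150·5/12) = 7.5127
Current forward F = (S − I)·e^(rT) = (134.16 − 7.5127)·e^(0.0150·7/12) = 126.6473 × 1.008788 = 127.7603
Value (long) = (F − K)·e^(−rT) = (127.7603 − 126.88) × 0.991288 = 0.8726
Value = kr 0.87

kr 0.87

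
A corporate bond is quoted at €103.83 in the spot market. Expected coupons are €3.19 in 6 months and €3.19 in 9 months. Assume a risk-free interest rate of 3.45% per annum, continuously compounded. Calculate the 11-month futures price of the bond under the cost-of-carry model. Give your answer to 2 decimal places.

€100.72

PV(coupons) I = 3.19·e^(−0.0345·6/12) + 3.19·e^(−0.0345·9/12)
I = 3.1354 + 3.1085 = 6.2439
F = (S − I)·e^(rT) = (103.83 − 6.2439) · e^(0.0345·11/12)
= 97.5861 · e^0.031625 = 97.5861 × 1.032130 = €100.72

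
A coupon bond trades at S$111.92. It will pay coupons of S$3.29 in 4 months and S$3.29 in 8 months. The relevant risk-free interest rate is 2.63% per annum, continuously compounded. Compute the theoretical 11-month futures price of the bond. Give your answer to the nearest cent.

PV(coupons) I = 3.29·e^(−0.0263·4/12) + 3.29·e^(−0.0263·8/12)
I = 3.2613 + 3.2328 = 6.4941
F = (S − I)·e^(rT) = (111.92 − 6.4941) · e^(0.0263·11/12)
= 105.4259 · e^0.024108 = 105.4259 × 1.024401 = S$108.00

S$108.00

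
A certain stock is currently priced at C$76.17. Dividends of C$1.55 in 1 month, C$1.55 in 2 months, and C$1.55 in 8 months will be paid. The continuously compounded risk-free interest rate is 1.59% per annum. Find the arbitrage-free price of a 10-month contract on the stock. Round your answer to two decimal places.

PV(dividends) I = 1.55·e^(−0.0159·1/12) + 1.55·e^(−0.0159·2/12) + 1.55·e^(−0.0159·8/12)
I = 1.5479 + 1.5459 + 1.5337 = 4.6275
F = (S − I)·e^(rT) = (76.17 − 4.6275) · e^(0.0159·10/12)
= 71.5425 · e^0.013250 = 71.5425 × 1.013338 = C$72.50

C$72.50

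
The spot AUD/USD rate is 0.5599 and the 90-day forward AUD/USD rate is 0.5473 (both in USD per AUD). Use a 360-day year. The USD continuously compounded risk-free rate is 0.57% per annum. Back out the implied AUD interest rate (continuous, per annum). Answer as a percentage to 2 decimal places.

F = S·e^((r_USD − r_AUD)T) ⇒ r_AUD = r_USD − ln(F/S)/T
ln(0.5473/0.5599) = -0.022761; /(90/360) = -0.091044
r_AUD = 0.0057 + 0.091044 = 0.096744
r_AUD = 9.67%

9.67%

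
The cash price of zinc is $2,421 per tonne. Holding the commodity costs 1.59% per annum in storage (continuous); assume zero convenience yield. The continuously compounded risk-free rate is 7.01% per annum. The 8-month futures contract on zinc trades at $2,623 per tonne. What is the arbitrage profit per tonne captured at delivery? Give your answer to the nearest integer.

$59 per tonne

Fair futures: F* = S·e^(carry·T), with carry = (r + u) = 0.0701 + 0.0159 = 0.0860
F* = 2421 · e^(0.0860 × 8/12) = 2421 · e^0.057333 = 2421 × 1.059008 = $2563.8584
Market $2623 > fair $2563.8584: forward overpriced → cash-and-carry (buy spot, short the forward).
At maturity, profit = |F_mkt − F*| = |2623 − 2563.8584| = $59 per tonne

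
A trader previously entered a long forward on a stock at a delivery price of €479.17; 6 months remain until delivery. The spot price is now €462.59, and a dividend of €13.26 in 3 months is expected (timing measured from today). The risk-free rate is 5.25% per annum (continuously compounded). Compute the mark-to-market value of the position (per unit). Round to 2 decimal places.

PV(remaining dividends) I = 13.26·e^(−0.0525·3/12) = 13.0871
Current forward F = (S − I)·e^(rT) = (462.59 − 13.0871)·e^(0.0525·6/12) = 449.5029 × 1.026598 = 461.4588
Value (long) = (F − K)·e^(−rT) = (461.4588 − 479.17) × 0.974092 = -17.2523
Value = -€17.25

-€17.25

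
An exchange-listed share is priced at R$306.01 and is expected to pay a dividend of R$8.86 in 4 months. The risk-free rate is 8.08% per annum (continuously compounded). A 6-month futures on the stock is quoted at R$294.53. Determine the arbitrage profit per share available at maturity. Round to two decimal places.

PV(dividends) I = 8.86·e^(−0.0808·4/12) = 8.6246
Fair futures F* = (S − I)·e^(rT) = (306.01 − 8.6246)·e^0.040400 = 297.3854 × 1.041227 = 309.6457
Market R$294.53 < fair 309.6457: forward underpriced → reverse cash-and-carry (short the stock, invest proceeds at r, pay the dividends, go long the forward).
Profit at T = |F_mkt − F*| = |294.53 − 309.6457| = R$15.12 per share

R$15.12 per share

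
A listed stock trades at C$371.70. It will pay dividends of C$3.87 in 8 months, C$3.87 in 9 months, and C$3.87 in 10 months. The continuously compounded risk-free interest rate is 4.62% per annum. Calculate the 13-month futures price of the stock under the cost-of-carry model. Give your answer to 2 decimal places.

PV(dividends) I = 3.87·e^(−0.0462·8/12) + 3.87·e^(−0.0462·9/12) + 3.87·e^(−0.0462·10/12)
I = 3.7526 + 3.7382 + 3.7238 = 11.2146
F = (S − I)·e^(rT) = (371.70 − 11.2146) · e^(0.0462·13/12)
= 360.4854 · e^0.050050 = 360.4854 × 1.051324 = C$378.99

C$378.99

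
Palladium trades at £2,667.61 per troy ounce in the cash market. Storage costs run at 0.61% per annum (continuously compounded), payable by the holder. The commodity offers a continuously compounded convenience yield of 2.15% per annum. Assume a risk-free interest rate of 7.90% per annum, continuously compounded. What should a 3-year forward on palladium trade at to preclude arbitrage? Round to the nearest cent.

Net carry = r + u − y = 0.0790 + 0.0061 − 0.0215 = 0.0636
F = S·e^((r+u−y)T) = 2667.61 · e^(0.0636 × 3) = 2667.61 · e^0.19080000
= 2667.61 × 1.21021738 = £3,228.39 per troy ounce

£3,228.39 per troy ounce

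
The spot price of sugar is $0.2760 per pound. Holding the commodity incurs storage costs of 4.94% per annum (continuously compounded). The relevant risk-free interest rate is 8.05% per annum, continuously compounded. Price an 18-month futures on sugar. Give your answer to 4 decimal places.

$0.3354 per pound

Net carry = r + u − y = 0.0805 + 0.0494 − 0.0000 = 0.1299
F = S·e^((r+u−y)T) = 0.2760 · e^(0.1299 × 18/12) = 0.2760 · e^0.194850
= 0.2760 × 1.215129 = $0.3354 per pound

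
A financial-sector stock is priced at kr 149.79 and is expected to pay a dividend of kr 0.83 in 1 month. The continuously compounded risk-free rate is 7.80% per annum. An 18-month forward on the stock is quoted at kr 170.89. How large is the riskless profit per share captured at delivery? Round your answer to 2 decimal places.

kr 3.44 per share

PV(dividends) I = 0.83·e^(−0.0780·1/12) = 0.8246
Fair forward F* = (S − I)·e^(rT) = (149.79 − 0.8246)·e^0.117000 = 148.9654 × 1.124119 = 167.4548
Market kr 170.89 > fair 167.4548: forward overpriced → cash-and-carry (borrow at r, buy the stock and collect the dividends, short the forward).
Profit at T = |F_mkt − F*| = |170.89 − 167.4548| = kr 3.44 per share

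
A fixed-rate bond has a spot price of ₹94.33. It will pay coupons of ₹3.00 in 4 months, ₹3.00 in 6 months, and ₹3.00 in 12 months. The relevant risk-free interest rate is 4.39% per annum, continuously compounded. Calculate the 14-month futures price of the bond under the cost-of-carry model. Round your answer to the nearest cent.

PV(coupons) I = 3.00·e^(−0.0439·4/12) + 3.00·e^(−0.0439·6/12) + 3.00·e^(−0.0439·12/12)
I = 2.9564 + 2.9349 + 2.8711 = 8.7624
F = (S − I)·e^(rT) = (94.33 − 8.7624) · e^(0.0439·14/12)
= 85.5676 · e^0.051217 = 85.5676 × 1.052551 = ₹90.06

₹90.06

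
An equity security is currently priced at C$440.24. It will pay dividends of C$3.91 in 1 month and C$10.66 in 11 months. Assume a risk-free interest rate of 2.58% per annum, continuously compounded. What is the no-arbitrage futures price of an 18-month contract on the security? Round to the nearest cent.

PV(dividends) I = 3.91·e^(−0.0258·1/12) + 10.66·e^(−0.0258·11/12)
I = 3.9016 + 10.4108 = 14.3124
F = (S − I)·e^(rT) = (440.24 − 14.3124) · e^(0.0258·18/12)
= 425.9276 · e^0.038700 = 425.9276 × 1.039459 = C$442.73

C$442.73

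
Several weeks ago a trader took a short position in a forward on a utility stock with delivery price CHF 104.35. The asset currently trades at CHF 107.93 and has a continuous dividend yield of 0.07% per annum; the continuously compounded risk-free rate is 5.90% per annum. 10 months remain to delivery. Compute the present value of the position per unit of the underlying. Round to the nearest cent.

-CHF 8.52

Current fair forward for the remaining 10 months: F = S·e^((r − q)·T), (r − q) = 0.0590 − 0.0007 = 0.0583
F = 107.93 · e^(0.0583 × 10/12) = 107.93 × 1.049783 = 113.3031
Value of long forward = (F − K)·e^(−rT) = (113.3031 − 104.35) · e^(−0.0590·10/12)
= 8.9531 × 0.952022 = 8.52
Short position value = −(long value) = -CHF 8.52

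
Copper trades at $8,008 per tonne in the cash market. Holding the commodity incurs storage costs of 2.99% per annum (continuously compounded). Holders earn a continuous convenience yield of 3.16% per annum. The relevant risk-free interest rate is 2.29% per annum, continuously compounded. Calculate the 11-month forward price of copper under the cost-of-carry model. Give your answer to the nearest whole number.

$8,165 per tonne

Net carry = r + u − y = 0.0229 + 0.0299 − 0.0316 = 0.0212
F = S·e^((r+u−y)T) = 8008 · e^(0.0212 × 11/12) = 8008 · e^0.019433
= 8008 × 1.019623 = $8,165 per tonne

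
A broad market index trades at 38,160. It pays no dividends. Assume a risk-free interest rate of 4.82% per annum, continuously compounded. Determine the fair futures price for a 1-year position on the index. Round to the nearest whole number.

F = S·e^(rT) = 38160 · e^(0.0482 × 1)
= 38160 · e^0.048200 = 38160 × 1.049381
F = 40,044

40,044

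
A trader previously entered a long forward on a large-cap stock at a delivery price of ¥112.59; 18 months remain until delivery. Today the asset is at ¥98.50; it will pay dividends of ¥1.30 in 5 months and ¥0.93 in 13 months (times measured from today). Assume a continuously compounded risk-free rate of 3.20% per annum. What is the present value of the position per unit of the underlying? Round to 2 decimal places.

PV(remaining dividends) I = 1.30·e^(−0.0320·5/12) + 0.93·e^(−0.0320·13/12) = 2.1811
Current forward F = (S − I)·e^(rT) = (98.50 − 2.1811)·e^(0.0320·18/12) = 96.3189 × 1.049171 = 101.0550
Value (long) = (F − K)·e^(−rT) = (101.0550 − 112.59) × 0.953134 = -10.9944
Value = -¥10.99

-¥10.99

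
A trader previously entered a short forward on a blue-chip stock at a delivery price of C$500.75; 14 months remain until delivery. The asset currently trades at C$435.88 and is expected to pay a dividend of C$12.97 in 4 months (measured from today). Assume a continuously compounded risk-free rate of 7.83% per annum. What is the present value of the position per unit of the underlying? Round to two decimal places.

PV(remaining dividends) I = 12.97·e^(−0.0783·4/12) = 12.6359
Current forward F = (S − I)·e^(rT) = (435.88 − 12.6359)·e^(0.0783·14/12) = 423.2441 × 1.095652 = 463.7282
Value (long) = (F − K)·e^(−rT) = (463.7282 − 500.75) × 0.912698 = -33.7897
Short position value = −(long value) = C$33.79

C$33.79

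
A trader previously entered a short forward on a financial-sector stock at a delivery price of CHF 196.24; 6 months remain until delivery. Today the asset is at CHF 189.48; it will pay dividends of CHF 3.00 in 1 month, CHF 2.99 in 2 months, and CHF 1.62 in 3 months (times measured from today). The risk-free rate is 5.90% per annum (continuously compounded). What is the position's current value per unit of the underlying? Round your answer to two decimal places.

PV(remaining dividends) I = 3.00·e^(−0.0590·1/12) + 2.99·e^(−0.0590·2/12) + 1.62·e^(−0.0590·3/12) = 7.5423
Current forward F = (S − I)·e^(rT) = (189.48 − 7.5423)·e^(0.0590·6/12) = 181.9377 × 1.029939 = 187.3847
Value (long) = (F − K)·e^(−rT) = (187.3847 − 196.24) × 0.970931 = -8.5979
Short position value = −(long value) = CHF 8.60

CHF 8.60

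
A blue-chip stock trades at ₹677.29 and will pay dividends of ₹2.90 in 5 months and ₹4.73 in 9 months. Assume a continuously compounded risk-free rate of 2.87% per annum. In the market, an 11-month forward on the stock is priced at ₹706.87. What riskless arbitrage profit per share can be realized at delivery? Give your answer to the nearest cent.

₹19.22 per share

PV(dividends) I = 2.90·e^(−0.0287·5/12) + 4.73·e^(−0.0287·9/12) = 7.4948
Fair forward F* = (S − I)·e^(rT) = (677.29 − 7.4948)·e^0.026308 = 669.7952 × 1.026657 = 687.6499
Market ₹706.87 > fair 687.6499: forward overpriced → cash-and-carry (borrow at r, buy the stock and collect the dividends, short the forward).
Profit at T = |F_mkt − F*| = |706.87 − 687.6499| = ₹19.22 per share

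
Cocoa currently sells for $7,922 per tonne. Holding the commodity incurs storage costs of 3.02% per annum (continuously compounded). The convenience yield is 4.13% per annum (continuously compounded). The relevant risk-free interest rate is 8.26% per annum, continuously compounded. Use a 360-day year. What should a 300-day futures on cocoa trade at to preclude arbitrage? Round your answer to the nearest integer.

Net carry = r + u − y = 0.0826 + 0.0302 − 0.0413 = 0.0715
F = S·e^((r+u−y)T) = 7922 · e^(0.0715 × 300/360) = 7922 · e^0.059583
= 7922 × 1.061394 = $8,408 per tonne

$8,408 per tonne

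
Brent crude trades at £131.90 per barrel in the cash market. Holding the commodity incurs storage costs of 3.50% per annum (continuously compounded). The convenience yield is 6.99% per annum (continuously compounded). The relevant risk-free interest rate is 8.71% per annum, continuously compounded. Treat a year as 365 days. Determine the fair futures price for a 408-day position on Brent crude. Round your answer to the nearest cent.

Net carry = r + u − y = 0.0871 + 0.0350 − 0.0699 = 0.0522
F = S·e^((r+u−y)T) = 131.90 · e^(0.0522 × 408/365) = 131.90 · e^0.058350
= 131.90 × 1.060086 = £139.83 per barrel

£139.83 per barrel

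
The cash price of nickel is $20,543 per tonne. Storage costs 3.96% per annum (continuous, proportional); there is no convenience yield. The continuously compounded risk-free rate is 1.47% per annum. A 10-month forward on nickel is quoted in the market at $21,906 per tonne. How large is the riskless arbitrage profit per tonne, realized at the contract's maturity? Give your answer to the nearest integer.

$412 per tonne

Fair forward: F* = S·e^(carry·T), with carry = (r + u) = 0.0147 + 0.0396 = 0.0543
F* = 20543 · e^(0.0543 × 10/12) = 20543 · e^0.045250 = 20543 × 1.046289 = $21493.9149
Market $21906 > fair $21493.9149: forward overpriced → cash-and-carry (buy spot, short the forward).
At maturity, profit = |F_mkt − F*| = |21906 − 21493.9149| = $412 per tonne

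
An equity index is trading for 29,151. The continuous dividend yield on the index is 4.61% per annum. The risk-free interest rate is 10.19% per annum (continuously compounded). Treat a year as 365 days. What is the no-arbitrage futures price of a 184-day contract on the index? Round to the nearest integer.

F = S·e^((r − q)T) = 29151 · e^((0.1019 − 0.0461) × 184/365)
= 29151 · e^0.028129 = 29151 × 1.028528
F = 29,983

29,983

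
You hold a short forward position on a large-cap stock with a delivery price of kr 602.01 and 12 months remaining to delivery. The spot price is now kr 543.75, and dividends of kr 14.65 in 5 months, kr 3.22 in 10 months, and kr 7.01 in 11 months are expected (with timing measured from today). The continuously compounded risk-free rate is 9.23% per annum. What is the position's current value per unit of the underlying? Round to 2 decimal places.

PV(remaining dividends) I = 14.65·e^(−0.0923·5/12) + 3.22·e^(−0.0923·10/12) + 7.01·e^(−0.0923·11/12) = 23.5202
Current forward F = (S − I)·e^(rT) = (543.75 − 23.5202)·e^(0.0923·12/12) = 520.2298 × 1.096694 = 570.5329
Value (long) = (F − K)·e^(−rT) = (570.5329 − 602.01) × 0.911832 = -28.7018
Short position value = −(long value) = kr 28.70

kr 28.70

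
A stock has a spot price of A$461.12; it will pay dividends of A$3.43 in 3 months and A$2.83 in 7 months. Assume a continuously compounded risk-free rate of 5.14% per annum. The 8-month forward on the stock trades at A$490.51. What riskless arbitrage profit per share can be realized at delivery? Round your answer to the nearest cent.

A$19.66 per share

PV(dividends) I = 3.43·e^(−0.0514·3/12) + 2.83·e^(−0.0514·7/12) = 6.1326
Fair forward F* = (S − I)·e^(rT) = (461.12 − 6.1326)·e^0.034267 = 454.9874 × 1.034861 = 470.8487
Market A$490.51 > fair 470.8487: forward overpriced → cash-and-carry (borrow at r, buy the stock and collect the dividends, short the forward).
Profit at T = |F_mkt − F*| = |490.51 − 470.8487| = A$19.66 per share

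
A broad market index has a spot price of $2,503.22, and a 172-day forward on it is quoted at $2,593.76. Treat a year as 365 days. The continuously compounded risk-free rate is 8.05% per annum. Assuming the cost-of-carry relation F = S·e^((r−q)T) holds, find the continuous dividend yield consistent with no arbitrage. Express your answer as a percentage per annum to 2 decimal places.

From F = S·e^((r−q)T): (r − q) = ln(F/S)/T
ln(2593.76/2503.22) = ln(1.036169) = 0.035530
(r − q) = 0.035530 / (172/365) = 0.075398
q = r − ln(F/S)/T = 0.0805 − 0.075398 = 0.005102
q = 0.51%

0.51%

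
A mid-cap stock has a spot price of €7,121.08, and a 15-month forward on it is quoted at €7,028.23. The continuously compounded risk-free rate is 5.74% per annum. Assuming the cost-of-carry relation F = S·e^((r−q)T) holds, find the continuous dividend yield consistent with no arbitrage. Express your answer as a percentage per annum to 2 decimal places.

From F = S·e^((r−q)T): (r − q) = ln(F/S)/T
ln(7028.23/7121.08) = ln(0.986961) = -0.013125
(r − q) = -0.013125 / (15/12) = -0.010500
q = r − ln(F/S)/T = 0.0574 + 0.010500 = 0.067900
q = 6.79%

6.79%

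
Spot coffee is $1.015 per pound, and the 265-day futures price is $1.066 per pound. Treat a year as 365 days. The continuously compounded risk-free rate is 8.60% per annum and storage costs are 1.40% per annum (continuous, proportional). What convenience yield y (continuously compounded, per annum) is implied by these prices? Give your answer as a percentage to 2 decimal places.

3.25%

F = S·e^((r+u−y)T) ⇒ (r+u−y) = ln(F/S)/T
ln(1.066/1.015) = 0.049025; /T ⇒ 0.067525
y = r + u − ln(F/S)/T = 0.0860 + 0.0140 − 0.067525 = 0.032475
y = 3.25%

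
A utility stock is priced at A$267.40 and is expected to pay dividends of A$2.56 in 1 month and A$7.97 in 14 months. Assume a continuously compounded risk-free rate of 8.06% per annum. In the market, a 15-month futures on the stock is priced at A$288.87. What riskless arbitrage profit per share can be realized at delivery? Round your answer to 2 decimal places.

A$3.96 per share

PV(dividends) I = 2.56·e^(−0.0806·1/12) + 7.97·e^(−0.0806·14/12) = 9.7976
Fair futures F* = (S − I)·e^(rT) = (267.40 − 9.7976)·e^0.100750 = 257.6024 × 1.106000 = 284.9083
Market A$288.87 > fair 284.9083: forward overpriced → cash-and-carry (borrow at r, buy the stock and collect the dividends, short the forward).
Profit at T = |F_mkt − F*| = |288.87 − 284.9083| = A$3.96 per share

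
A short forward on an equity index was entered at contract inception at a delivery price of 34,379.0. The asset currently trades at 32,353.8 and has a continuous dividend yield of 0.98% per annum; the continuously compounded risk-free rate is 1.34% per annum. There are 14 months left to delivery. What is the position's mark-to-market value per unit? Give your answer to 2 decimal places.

1859.73

Current fair forward for the remaining 14 months: F = S·e^((r − q)·T), (r − q) = 0.0134 − 0.0098 = 0.0036
F = 32353.8 · e^(0.0036 × 14/12) = 32353.8 × 1.00420883 = 32489.9716
Value of long forward = (F − K)·e^(−rT) = (32489.9716 − 34379.0) · e^(−0.0134·14/12)
= -1889.0284 × 0.98448823 = -1859.73
Short position value = −(long value) = 1859.73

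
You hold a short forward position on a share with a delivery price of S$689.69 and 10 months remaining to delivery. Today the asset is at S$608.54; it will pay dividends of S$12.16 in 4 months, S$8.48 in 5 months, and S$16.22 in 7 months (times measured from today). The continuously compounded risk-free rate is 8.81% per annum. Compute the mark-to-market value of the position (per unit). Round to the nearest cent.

PV(remaining dividends) I = 12.16·e^(−0.0881·4/12) + 8.48·e^(−0.0881·5/12) + 16.22·e^(−0.0881·7/12) = 35.3899
Current forward F = (S − I)·e^(rT) = (608.54 − 35.3899)·e^(0.0881·10/12) = 573.1501 × 1.076179 = 616.8121
Value (long) = (F − K)·e^(−rT) = (616.8121 − 689.69) × 0.929214 = -67.7192
Short position value = −(long value) = S$67.72

S$67.72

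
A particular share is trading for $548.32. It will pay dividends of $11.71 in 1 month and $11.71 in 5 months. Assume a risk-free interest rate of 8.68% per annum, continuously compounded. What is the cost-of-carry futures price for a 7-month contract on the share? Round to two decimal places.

$552.69

PV(dividends) I = 11.71·e^(−0.0868·1/12) + 11.71·e^(−0.0868·5/12)
I = 11.6256 + 11.2941 = 22.9197
F = (S − I)·e^(rT) = (548.32 − 22.9197) · e^(0.0868·7/12)
= 525.4003 · e^0.050633 = 525.4003 × 1.051937 = $552.69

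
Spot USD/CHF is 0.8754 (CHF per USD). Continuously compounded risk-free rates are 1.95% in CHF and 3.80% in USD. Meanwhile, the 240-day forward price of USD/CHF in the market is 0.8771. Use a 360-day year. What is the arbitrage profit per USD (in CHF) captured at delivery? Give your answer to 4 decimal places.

0.0124 per USD (in CHF)

Fair forward: F* = S·e^(carry·T), with carry = (r_CHF − r_USD) = 0.0195 − 0.0380 = -0.0185
F* = 0.8754 · e^(-0.0185 × 240/360) = 0.8754 · e^-0.012333 = 0.8754 × 0.987743 = 0.8647
Market 0.8771 > fair 0.8647: forward overpriced → cash-and-carry (buy spot, short the forward).
At maturity, profit = |F_mkt − F*| = |0.8771 − 0.8647| = 0.0124 per USD (in CHF)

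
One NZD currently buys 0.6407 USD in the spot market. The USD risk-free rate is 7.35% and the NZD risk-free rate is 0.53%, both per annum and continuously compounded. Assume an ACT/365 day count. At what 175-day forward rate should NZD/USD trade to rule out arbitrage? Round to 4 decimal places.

F = S·e^((r_USD − r_NZD)T) = 0.6407 · e^((0.0735 − 0.0053) × 175/365)
= 0.6407 · e^0.032699 = 0.6407 × 1.033239
F = 0.6620 USD per NZD

0.6620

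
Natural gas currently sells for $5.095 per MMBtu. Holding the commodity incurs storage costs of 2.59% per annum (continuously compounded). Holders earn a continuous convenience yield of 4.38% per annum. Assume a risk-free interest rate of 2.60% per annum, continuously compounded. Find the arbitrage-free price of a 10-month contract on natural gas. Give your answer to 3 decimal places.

$5.130 per MMBtu

Net carry = r + u − y = 0.0260 + 0.0259 − 0.0438 = 0.0081
F = S·e^((r+u−y)T) = 5.095 · e^(0.0081 × 10/12) = 5.095 · e^0.006750
= 5.095 × 1.006773 = $5.130 per MMBtu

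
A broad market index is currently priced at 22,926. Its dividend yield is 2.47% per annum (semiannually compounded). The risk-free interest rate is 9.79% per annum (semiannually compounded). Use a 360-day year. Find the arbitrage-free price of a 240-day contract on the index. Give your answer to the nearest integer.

24,038

F = S · (1+r/2)^(2T) / (1+q/2)^(2T)
= 22926 × 1.065793 / 1.016500 = 22926 × 1.048493
F = 24,038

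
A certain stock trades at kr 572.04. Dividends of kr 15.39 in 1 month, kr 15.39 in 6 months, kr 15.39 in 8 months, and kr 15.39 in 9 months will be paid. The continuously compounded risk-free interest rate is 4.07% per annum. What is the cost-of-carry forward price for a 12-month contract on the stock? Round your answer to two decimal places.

PV(dividends) I = 15.39·e^(−0.0407·1/12) + 15.39·e^(−0.0407·6/12) + 15.39·e^(−0.0407·8/12) + 15.39·e^(−0.0407·9/12)
I = 15.3379 + 15.0800 + 14.9780 + 14.9273 = 60.3232
F = (S − I)·e^(rT) = (572.04 − 60.3232) · e^(0.0407·12/12)
= 511.7168 · e^0.040700 = 511.7168 × 1.041540 = kr 532.97

kr 532.97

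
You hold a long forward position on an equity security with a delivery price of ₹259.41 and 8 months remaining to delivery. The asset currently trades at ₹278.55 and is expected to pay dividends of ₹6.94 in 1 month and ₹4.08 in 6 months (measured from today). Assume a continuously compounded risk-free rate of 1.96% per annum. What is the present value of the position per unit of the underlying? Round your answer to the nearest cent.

₹11.54

PV(remaining dividends) I = 6.94·e^(−0.0196·1/12) + 4.08·e^(−0.0196·6/12) = 10.9689
Current forward F = (S − I)·e^(rT) = (278.55 − 10.9689)·e^(0.0196·8/12) = 267.5811 × 1.013152 = 271.1003
Value (long) = (F − K)·e^(−rT) = (271.1003 − 259.41) × 0.987018 = 11.5385
Value = ₹11.54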